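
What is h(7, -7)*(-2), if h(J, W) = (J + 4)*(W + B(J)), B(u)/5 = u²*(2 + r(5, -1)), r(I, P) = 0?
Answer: -10626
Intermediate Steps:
B(u) = 10*u² (B(u) = 5*(u²*(2 + 0)) = 5*(u²*2) = 5*(2*u²) = 10*u²)
h(J, W) = (4 + J)*(W + 10*J²) (h(J, W) = (J + 4)*(W + 10*J²) = (4 + J)*(W + 10*J²))
h(7, -7)*(-2) = (4*(-7) + 10*7³ + 40*7² + 7*(-7))*(-2) = (-28 + 10*343 + 40*49 - 49)*(-2) = (-28 + 3430 + 1960 - 49)*(-2) = 5313*(-2) = -10626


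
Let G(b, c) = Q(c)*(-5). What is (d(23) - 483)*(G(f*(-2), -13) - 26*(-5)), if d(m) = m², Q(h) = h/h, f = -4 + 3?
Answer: 5750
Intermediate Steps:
f = -1
Q(h) = 1
G(b, c) = -5 (G(b, c) = 1*(-5) = -5)
(d(23) - 483)*(G(f*(-2), -13) - 26*(-5)) = (23² - 483)*(-5 - 26*(-5)) = (529 - 483)*(-5 + 130) = 46*125 = 5750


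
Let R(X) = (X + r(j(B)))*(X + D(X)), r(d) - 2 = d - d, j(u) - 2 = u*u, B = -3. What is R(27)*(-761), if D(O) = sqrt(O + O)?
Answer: -595863 - 66207*sqrt(6) ≈ -7.5804e+5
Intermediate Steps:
D(O) = sqrt(2)*sqrt(O) (D(O) = sqrt(2*O) = sqrt(2)*sqrt(O))
j(u) = 2 + u**2 (j(u) = 2 + u*u = 2 + u**2)
r(d) = 2 (r(d) = 2 + (d - d) = 2 + 0 = 2)
R(X) = (2 + X)*(X + sqrt(2)*sqrt(X)) (R(X) = (X + 2)*(X + sqrt(2)*sqrt(X)) = (2 + X)*(X + sqrt(2)*sqrt(X)))
R(27)*(-761) = (27**2 + 2*27 + sqrt(2)*27**(3/2) + 2*sqrt(2)*sqrt(27))*(-761) = (729 + 54 + sqrt(2)*(81*sqrt(3)) + 2*sqrt(2)*(3*sqrt(3)))*(-761) = (729 + 54 + 81*sqrt(6) + 6*sqrt(6))*(-761) = (783 + 87*sqrt(6))*(-761) = -595863 - 66207*sqrt(6)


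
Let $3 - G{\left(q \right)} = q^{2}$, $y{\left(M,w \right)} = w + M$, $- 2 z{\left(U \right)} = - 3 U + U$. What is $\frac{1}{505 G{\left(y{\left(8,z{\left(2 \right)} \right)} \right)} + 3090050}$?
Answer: $\frac{1}{3041065} \approx 3.2883 \cdot 10^{-7}$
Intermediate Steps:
$z{\left(U \right)} = U$ ($z{\left(U \right)} = - \frac{- 3 U + U}{2} = - \frac{\left(-2\right) U}{2} = U$)
$y{\left(M,w \right)} = M + w$
$G{\left(q \right)} = 3 - q^{2}$
$\frac{1}{505 G{\left(y{\left(8,z{\left(2 \right)} \right)} \right)} + 3090050} = \frac{1}{505 \left(3 - \left(8 + 2\right)^{2}\right) + 3090050} = \frac{1}{505 \left(3 - 10^{2}\right) + 3090050} = \frac{1}{505 \left(3 - 100\right) + 3090050} = \frac{1}{505 \left(-97\right) + 3090050} = \frac{1}{-48985 + 3090050} = \frac{1}{3041065}$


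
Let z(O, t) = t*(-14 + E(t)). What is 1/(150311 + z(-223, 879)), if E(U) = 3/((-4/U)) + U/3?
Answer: -4/735715 ≈ -5.4369e-6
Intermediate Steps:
E(U) = -5*U/12 (E(U) = 3*(-U/4) + U*(1/3) = -3*U/4 + U/3 = -5*U/12)
z(O, t) = t*(-14 - 5*t/12)
1/(150311 + z(-223, 879)) = 1/(150311 - 1/12*879*(168 + 5*879)) = 1/(150311 - 1/12*879*(168 + 4395)) = 1/(150311 - 1/12*879*4563) = 1/(150311 - 1336959/4) = 1/(-735715/4) = -4/735715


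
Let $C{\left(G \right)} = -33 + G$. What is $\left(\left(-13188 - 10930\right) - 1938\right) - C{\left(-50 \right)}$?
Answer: $-25973$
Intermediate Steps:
$\left(\left(-13188 - 10930\right) - 1938\right) - C{\left(-50 \right)} = \left(\left(-13188 - 10930\right) - 1938\right) - \left(-33 - 50\right) = \left(-24118 - 1938\right) - -83 = -26056 + 83 = -25973$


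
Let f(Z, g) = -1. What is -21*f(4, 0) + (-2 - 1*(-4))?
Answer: 23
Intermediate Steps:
-21*f(4, 0) + (-2 - 1*(-4)) = -21*(-1) + (-2 - 1*(-4)) = 21 + (-2 + 4) = 21 + 2 = 23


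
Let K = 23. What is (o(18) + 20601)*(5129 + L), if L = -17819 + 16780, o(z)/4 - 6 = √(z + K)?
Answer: 84356250 + 16360*√41 ≈ 8.4461e+7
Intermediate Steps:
o(z) = 24 + 4*√(23 + z) (o(z) = 24 + 4*√(z + 23) = 24 + 4*√(23 + z))
L = -1039
(o(18) + 20601)*(5129 + L) = ((24 + 4*√(23 + 18)) + 20601)*(5129 - 1039) = ((24 + 4*√41) + 20601)*4090 = (20625 + 4*√41)*4090 = 84356250 + 16360*√41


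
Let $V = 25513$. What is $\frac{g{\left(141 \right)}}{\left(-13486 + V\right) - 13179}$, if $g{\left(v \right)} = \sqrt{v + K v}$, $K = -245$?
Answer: $- \frac{i \sqrt{8601}}{576} \approx - 0.16101 i$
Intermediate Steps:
$g{\left(v \right)} = 2 \sqrt{61} \sqrt{- v}$ ($g{\left(v \right)} = \sqrt{v - 245 v} = \sqrt{- 244 v} = 2 \sqrt{61} \sqrt{- v}$)
$\frac{g{\left(141 \right)}}{\left(-13486 + V\right) - 13179} = \frac{2 \sqrt{61} \sqrt{\left(-1\right) 141}}{\left(-13486 + 25513\right) - 13179} = \frac{2 \sqrt{61} \sqrt{-141}}{12027 - 13179} = \frac{2 \sqrt{61} i \sqrt{141}}{-1152} = 2 i \sqrt{8601} \left(- \frac{1}{1152}\right) = - \frac{i \sqrt{8601}}{576}$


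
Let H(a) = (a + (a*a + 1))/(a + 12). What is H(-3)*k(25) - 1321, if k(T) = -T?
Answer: -12064/9 ≈ -1340.4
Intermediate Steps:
H(a) = (1 + a + a²)/(12 + a) (H(a) = (a + (a² + 1))/(12 + a) = (a + (1 + a²))/(12 + a) = (1 + a + a²)/(12 + a))
H(-3)*k(25) - 1321 = ((1 - 3 + (-3)²)/(12 - 3))*(-1*25) - 1321 = ((1 - 3 + 9)/9)*(-25) - 1321 = ((⅑)*7)*(-25) - 1321 = (7/9)*(-25) - 1321 = -175/9 - 1321 = -12064/9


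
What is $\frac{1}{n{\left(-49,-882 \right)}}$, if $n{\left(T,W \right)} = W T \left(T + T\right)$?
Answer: $- \frac{1}{4235364} \approx -2.3611 \cdot 10^{-7}$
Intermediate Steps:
$n{\left(T,W \right)} = 2 W T^{2}$ ($n{\left(T,W \right)} = T W 2 T = 2 W T^{2}$)
$\frac{1}{n{\left(-49,-882 \right)}} = \frac{1}{2 \left(-882\right) \left(-49\right)^{2}} = \frac{1}{2 \left(-882\right) 2401} = \frac{1}{-4235364} = - \frac{1}{4235364}$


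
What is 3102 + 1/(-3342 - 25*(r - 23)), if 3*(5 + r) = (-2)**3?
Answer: 23966049/7726 ≈ 3102.0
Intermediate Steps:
r = -23/3 (r = -5 + (1/3)*(-2)**3 = -5 + (1/3)*(-8) = -5 - 8/3 = -23/3 ≈ -7.6667)
3102 + 1/(-3342 - 25*(r - 23)) = 3102 + 1/(-3342 - 25*(-23/3 - 23)) = 3102 + 1/(-3342 - 25*(-92/3)) = 3102 + 1/(-3342 + 2300/3) = 3102 + 1/(-7726/3) = 3102 - 3/7726 = 23966049/7726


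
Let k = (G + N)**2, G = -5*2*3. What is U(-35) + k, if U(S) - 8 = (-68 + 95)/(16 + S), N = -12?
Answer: 33641/19 ≈ 1770.6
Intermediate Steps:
G = -30 (G = -10*3 = -30)
U(S) = 8 + 27/(16 + S) (U(S) = 8 + (-68 + 95)/(16 + S) = 8 + 27/(16 + S))
k = 1764 (k = (-30 - 12)**2 = (-42)**2 = 1764)
U(-35) + k = (155 + 8*(-35))/(16 - 35) + 1764 = (155 - 280)/(-19) + 1764 = -1/19*(-125) + 1764 = 125/19 + 1764 = 33641/19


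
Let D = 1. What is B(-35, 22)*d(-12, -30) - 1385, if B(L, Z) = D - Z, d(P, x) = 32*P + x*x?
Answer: -12221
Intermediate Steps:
d(P, x) = x² + 32*P (d(P, x) = 32*P + x² = x² + 32*P)
B(L, Z) = 1 - Z
B(-35, 22)*d(-12, -30) - 1385 = (1 - 1*22)*((-30)² + 32*(-12)) - 1385 = (1 - 22)*(900 - 384) - 1385 = -21*516 - 1385 = -10836 - 1385 = -12221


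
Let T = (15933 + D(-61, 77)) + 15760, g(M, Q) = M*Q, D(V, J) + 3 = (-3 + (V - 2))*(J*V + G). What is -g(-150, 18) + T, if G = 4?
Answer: 344128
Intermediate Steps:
D(V, J) = -3 + (-5 + V)*(4 + J*V) (D(V, J) = -3 + (-3 + (V - 2))*(J*V + 4) = -3 + (-3 + (-2 + V))*(4 + J*V) = -3 + (-5 + V)*(4 + J*V))
T = 341428 (T = (15933 + (-23 + 4*(-61) + 77*(-61)² - 5*77*(-61))) + 15760 = (15933 + (-23 - 244 + 77*3721 + 23485)) + 15760 = (15933 + (-23 - 244 + 286517 + 23485)) + 15760 = (15933 + 309735) + 15760 = 325668 + 15760 = 341428)
-g(-150, 18) + T = -(-150)*18 + 341428 = -1*(-2700) + 341428 = 2700 + 341428 = 344128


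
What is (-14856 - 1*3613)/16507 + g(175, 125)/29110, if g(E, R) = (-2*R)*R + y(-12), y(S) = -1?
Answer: -1053492847/480518770 ≈ -2.1924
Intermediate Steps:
g(E, R) = -1 - 2*R² (g(E, R) = (-2*R)*R - 1 = -2*R² - 1 = -1 - 2*R²)
(-14856 - 1*3613)/16507 + g(175, 125)/29110 = (-14856 - 1*3613)/16507 + (-1 - 2*125²)/29110 = (-14856 - 3613)*(1/16507) + (-1 - 2*15625)*(1/29110) = -18469*1/16507 + (-1 - 31250)*(1/29110) = -18469/16507 - 31251*1/29110 = -18469/16507 - 31251/29110 = -1053492847/480518770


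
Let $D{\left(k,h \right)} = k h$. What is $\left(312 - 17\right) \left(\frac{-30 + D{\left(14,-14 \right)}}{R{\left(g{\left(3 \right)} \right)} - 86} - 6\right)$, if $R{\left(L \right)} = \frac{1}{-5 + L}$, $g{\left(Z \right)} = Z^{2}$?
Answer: $- \frac{340430}{343} \approx -992.51$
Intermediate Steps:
$D{\left(k,h \right)} = h k$
$\left(312 - 17\right) \left(\frac{-30 + D{\left(14,-14 \right)}}{R{\left(g{\left(3 \right)} \right)} - 86} - 6\right) = \left(312 - 17\right) \left(\frac{-30 - 196}{\frac{1}{-5 + 3^{2}} - 86} - 6\right) = 295 \left(\frac{-30 - 196}{\frac{1}{-5 + 9} - 86} - 6\right) = 295 \left(- \frac{226}{\frac{1}{4} - 86} - 6\right) = 295 \left(- \frac{226}{- \frac{343}{4}} - 6\right) = 295 \left(\left(-226\right) \left(- \frac{4}{343}\right) - 6\right) = 295 \left(\frac{904}{343} - 6\right) = 295 \left(- \frac{1154}{343}\right) = - \frac{340430}{343}$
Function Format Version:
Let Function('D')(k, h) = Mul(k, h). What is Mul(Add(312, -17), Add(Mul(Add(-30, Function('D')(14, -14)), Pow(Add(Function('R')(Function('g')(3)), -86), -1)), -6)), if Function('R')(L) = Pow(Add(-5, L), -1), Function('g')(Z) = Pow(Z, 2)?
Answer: Rational(-340430, 343) ≈ -992.51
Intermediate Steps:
Function('D')(k, h) = Mul(h, k)
Mul(Add(312, -17), Add(Mul(Add(-30, Function('D')(14, -14)), Pow(Add(Function('R')(Function('g')(3)), -86), -1)), -6)) = Mul(Add(312, -17), Add(Mul(Add(-30, Mul(-14, 14)), Pow(Add(Pow(Add(-5, Pow(3, 2)), -1), -86), -1)), -6)) = Mul(295, Add(Mul(Add(-30, -196), Pow(Add(Pow(Add(-5, 9), -1), -86), -1)), -6)) = Mul(295, Add(Mul(-226, Pow(Add(Pow(4, -1), -86), -1)), -6)) = Mul(295, Add(Mul(-226, Pow(Add(Rational(1, 4), -86), -1)), -6)) = Mul(295, Add(Mul(-226, Pow(Rational(-343, 4), -1)), -6)) = Mul(295, Add(Mul(-226, Rational(-4, 343)), -6)) = Mul(295, Add(Rational(904, 343), -6)) = Mul(295, Rational(-1154, 343)) = Rational(-340430, 343)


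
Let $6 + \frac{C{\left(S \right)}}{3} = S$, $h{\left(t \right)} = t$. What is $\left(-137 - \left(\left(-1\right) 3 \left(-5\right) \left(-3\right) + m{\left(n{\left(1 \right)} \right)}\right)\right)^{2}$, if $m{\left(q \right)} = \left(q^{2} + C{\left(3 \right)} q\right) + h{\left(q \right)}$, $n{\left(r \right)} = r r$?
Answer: $7225$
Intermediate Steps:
$C{\left(S \right)} = -18 + 3 S$
$n{\left(r \right)} = r^{2}$
$m{\left(q \right)} = q^{2} - 8 q$ ($m{\left(q \right)} = \left(q^{2} + \left(-18 + 3 \cdot 3\right) q\right) + q = \left(q^{2} + \left(-18 + 9\right) q\right) + q = \left(q^{2} - 9 q\right) + q = q^{2} - 8 q$)
$\left(-137 - \left(\left(-1\right) 3 \left(-5\right) \left(-3\right) + m{\left(n{\left(1 \right)} \right)}\right)\right)^{2} = \left(-137 + \left(3 \left(-5\right) \left(-3\right) - 1^{2} \left(-8 + 1^{2}\right)\right)\right)^{2} = \left(-137 - \left(-45 + 1 \left(-8 + 1\right)\right)\right)^{2} = \left(-137 + \left(45 - 1 \left(-7\right)\right)\right)^{2} = \left(-137 + \left(45 - -7\right)\right)^{2} = \left(-137 + \left(45 + 7\right)\right)^{2} = \left(-137 + 52\right)^{2} = \left(-85\right)^{2} = 7225$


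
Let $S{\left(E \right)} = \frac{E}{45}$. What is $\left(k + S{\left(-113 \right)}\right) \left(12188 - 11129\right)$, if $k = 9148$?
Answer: $\frac{145276091}{15} \approx 9.6851 \cdot 10^{6}$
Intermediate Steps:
$S{\left(E \right)} = \frac{E}{45}$ ($S{\left(E \right)} = E \frac{1}{45} = \frac{E}{45}$)
$\left(k + S{\left(-113 \right)}\right) \left(12188 - 11129\right) = \left(9148 + \frac{1}{45} \left(-113\right)\right) \left(12188 - 11129\right) = \left(9148 - \frac{113}{45}\right) 1059 = \frac{411547}{45} \cdot 1059 = \frac{145276091}{15}$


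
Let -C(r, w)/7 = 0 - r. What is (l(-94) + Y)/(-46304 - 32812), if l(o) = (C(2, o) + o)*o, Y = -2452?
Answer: -1267/19779 ≈ -0.064058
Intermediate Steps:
C(r, w) = 7*r (C(r, w) = -7*(0 - r) = -(-7)*r = 7*r)
l(o) = o*(14 + o) (l(o) = (7*2 + o)*o = (14 + o)*o = o*(14 + o))
(l(-94) + Y)/(-46304 - 32812) = (-94*(14 - 94) - 2452)/(-46304 - 32812) = (-94*(-80) - 2452)/(-79116) = (7520 - 2452)*(-1/79116) = 5068*(-1/79116) = -1267/19779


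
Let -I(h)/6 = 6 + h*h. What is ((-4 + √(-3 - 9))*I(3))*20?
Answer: 7200 - 3600*I*√3 ≈ 7200.0 - 6235.4*I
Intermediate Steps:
I(h) = -36 - 6*h² (I(h) = -6*(6 + h*h) = -6*(6 + h²) = -36 - 6*h²)
((-4 + √(-3 - 9))*I(3))*20 = ((-4 + √(-3 - 9))*(-36 - 6*3²))*20 = ((-4 + √(-12))*(-36 - 6*9))*20 = ((-4 + 2*I*√3)*(-36 - 54))*20 = ((-4 + 2*I*√3)*(-90))*20 = (360 - 180*I*√3)*20 = 7200 - 3600*I*√3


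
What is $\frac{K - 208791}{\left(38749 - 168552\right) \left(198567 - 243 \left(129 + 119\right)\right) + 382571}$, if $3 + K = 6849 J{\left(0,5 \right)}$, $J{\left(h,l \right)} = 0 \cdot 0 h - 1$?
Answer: $\frac{215643}{17951761738} \approx 1.2012 \cdot 10^{-5}$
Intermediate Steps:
$J{\left(h,l \right)} = -1$ ($J{\left(h,l \right)} = 0 \cdot 0 - 1 = 0 - 1 = -1$)
$K = -6852$ ($K = -3 + 6849 \left(-1\right) = -3 - 6849 = -6852$)
$\frac{K - 208791}{\left(38749 - 168552\right) \left(198567 - 243 \left(129 + 119\right)\right) + 382571} = \frac{-6852 - 208791}{\left(38749 - 168552\right) \left(198567 - 243 \left(129 + 119\right)\right) + 382571} = - \frac{215643}{- 129803 \left(198567 - 60264\right) + 382571} = - \frac{215643}{\left(-129803\right) 138303 + 382571} = - \frac{215643}{-17952144309 + 382571} = - \frac{215643}{-17951761738} = \left(-215643\right) \left(- \frac{1}{17951761738}\right) = \frac{215643}{17951761738}$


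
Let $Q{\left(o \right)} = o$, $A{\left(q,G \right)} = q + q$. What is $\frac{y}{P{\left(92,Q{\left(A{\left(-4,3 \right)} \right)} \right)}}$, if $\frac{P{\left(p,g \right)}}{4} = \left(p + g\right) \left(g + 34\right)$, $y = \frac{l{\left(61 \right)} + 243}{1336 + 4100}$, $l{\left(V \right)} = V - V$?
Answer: $\frac{9}{1758848} \approx 5.117 \cdot 10^{-6}$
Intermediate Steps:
$A{\left(q,G \right)} = 2 q$
$l{\left(V \right)} = 0$
$y = \frac{27}{604}$ ($y = \frac{0 + 243}{1336 + 4100} = \frac{243}{5436} = 243 \cdot \frac{1}{5436} = \frac{27}{604} \approx 0.044702$)
$P{\left(p,g \right)} = 4 \left(34 + g\right) \left(g + p\right)$ ($P{\left(p,g \right)} = 4 \left(p + g\right) \left(g + 34\right) = 4 \left(g + p\right) \left(34 + g\right) = 4 \left(34 + g\right) \left(g + p\right)$)
$\frac{y}{P{\left(92,Q{\left(A{\left(-4,3 \right)} \right)} \right)}} = \frac{27}{604 \left(4 \left(2 \left(-4\right)\right)^{2} + 136 \cdot 2 \left(-4\right) + 136 \cdot 92 + 4 \cdot 2 \left(-4\right) 92\right)} = \frac{27}{604 \left(4 \left(-8\right)^{2} + 136 \left(-8\right) + 12512 + 4 \left(-8\right) 92\right)} = \frac{27}{604 \left(4 \cdot 64 - 1088 + 12512 - 2944\right)} = \frac{27}{604 \left(256 - 1088 + 12512 - 2944\right)} = \frac{27}{604 \cdot 8736} = \frac{27}{604} \cdot \frac{1}{8736} = \frac{9}{1758848}$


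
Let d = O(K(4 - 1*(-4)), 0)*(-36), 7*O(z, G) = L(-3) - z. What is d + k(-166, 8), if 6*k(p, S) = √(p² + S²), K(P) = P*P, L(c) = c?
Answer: 2412/7 + √6905/3 ≈ 372.27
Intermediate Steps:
K(P) = P²
O(z, G) = -3/7 - z/7 (O(z, G) = (-3 - z)/7 = -3/7 - z/7)
d = 2412/7 (d = (-3/7 - (4 - 1*(-4))²/7)*(-36) = (-3/7 - (4 + 4)²/7)*(-36) = (-3/7 - ⅐*8²)*(-36) = (-3/7 - ⅐*64)*(-36) = (-3/7 - 64/7)*(-36) = -67/7*(-36) = 2412/7 ≈ 344.57)
k(p, S) = √(S² + p²)/6 (k(p, S) = √(p² + S²)/6 = √(S² + p²)/6)
d + k(-166, 8) = 2412/7 + √(8² + (-166)²)/6 = 2412/7 + √(64 + 27556)/6 = 2412/7 + √27620/6 = 2412/7 + (2*√6905)/6 = 2412/7 + √6905/3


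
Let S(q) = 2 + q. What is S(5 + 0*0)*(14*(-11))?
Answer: -1078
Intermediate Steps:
S(5 + 0*0)*(14*(-11)) = (2 + (5 + 0*0))*(14*(-11)) = (2 + (5 + 0))*(-154) = (2 + 5)*(-154) = 7*(-154) = -1078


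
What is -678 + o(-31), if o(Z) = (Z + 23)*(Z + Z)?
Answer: -182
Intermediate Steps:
o(Z) = 2*Z*(23 + Z) (o(Z) = (23 + Z)*(2*Z) = 2*Z*(23 + Z))
-678 + o(-31) = -678 + 2*(-31)*(23 - 31) = -678 + 2*(-31)*(-8) = -678 + 496 = -182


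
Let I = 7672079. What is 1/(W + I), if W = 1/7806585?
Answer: 7806585/59892736840216 ≈ 1.3034e-7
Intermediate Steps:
W = 1/7806585 ≈ 1.2810e-7
1/(W + I) = 1/(1/7806585 + 7672079) = 1/(59892736840216/7806585) = 7806585/59892736840216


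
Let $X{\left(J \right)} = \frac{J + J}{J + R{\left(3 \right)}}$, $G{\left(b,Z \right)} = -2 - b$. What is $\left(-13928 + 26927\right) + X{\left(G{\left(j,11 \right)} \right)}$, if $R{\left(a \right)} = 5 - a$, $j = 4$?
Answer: $13002$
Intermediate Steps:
$X{\left(J \right)} = \frac{2 J}{2 + J}$ ($X{\left(J \right)} = \frac{J + J}{J + \left(5 - 3\right)} = \frac{2 J}{J + \left(5 - 3\right)} = \frac{2 J}{J + 2} = \frac{2 J}{2 + J}$)
$\left(-13928 + 26927\right) + X{\left(G{\left(j,11 \right)} \right)} = \left(-13928 + 26927\right) + \frac{2 \left(-2 - 4\right)}{2 - 6} = 12999 + \frac{2 \left(-2 - 4\right)}{2 - 6} = 12999 + 2 \left(-6\right) \frac{1}{2 - 6} = 12999 + 2 \left(-6\right) \frac{1}{-4} = 12999 + 2 \left(-6\right) \left(- \frac{1}{4}\right) = 12999 + 3 = 13002$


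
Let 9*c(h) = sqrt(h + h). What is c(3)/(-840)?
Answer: -sqrt(6)/7560 ≈ -0.00032401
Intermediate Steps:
c(h) = sqrt(2)*sqrt(h)/9 (c(h) = sqrt(h + h)/9 = sqrt(2*h)/9 = (sqrt(2)*sqrt(h))/9 = sqrt(2)*sqrt(h)/9)
c(3)/(-840) = (sqrt(2)*sqrt(3)/9)/(-840) = (sqrt(6)/9)*(-1/840) = -sqrt(6)/7560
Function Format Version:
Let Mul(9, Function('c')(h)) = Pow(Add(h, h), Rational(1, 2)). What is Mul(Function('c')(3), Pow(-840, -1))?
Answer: Mul(Rational(-1, 7560), Pow(6, Rational(1, 2))) ≈ -0.00032401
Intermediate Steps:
Function('c')(h) = Mul(Rational(1, 9), Pow(2, Rational(1, 2)), Pow(h, Rational(1, 2))) (Function('c')(h) = Mul(Rational(1, 9), Pow(Add(h, h), Rational(1, 2))) = Mul(Rational(1, 9), Pow(Mul(2, h), Rational(1, 2))) = Mul(Rational(1, 9), Mul(Pow(2, Rational(1, 2)), Pow(h, Rational(1, 2)))) = Mul(Rational(1, 9), Pow(2, Rational(1, 2)), Pow(h, Rational(1, 2))))
Mul(Function('c')(3), Pow(-840, -1)) = Mul(Mul(Rational(1, 9), Pow(2, Rational(1, 2)), Pow(3, Rational(1, 2))), Pow(-840, -1)) = Mul(Mul(Rational(1, 9), Pow(6, Rational(1, 2))), Rational(-1, 840)) = Mul(Rational(-1, 7560), Pow(6, Rational(1, 2)))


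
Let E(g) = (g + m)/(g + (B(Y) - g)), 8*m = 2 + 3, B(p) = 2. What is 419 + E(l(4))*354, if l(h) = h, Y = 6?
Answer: 9901/8 ≈ 1237.6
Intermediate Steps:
m = 5/8 (m = (2 + 3)/8 = (⅛)*5 = 5/8 ≈ 0.62500)
E(g) = 5/16 + g/2 (E(g) = (g + 5/8)/(g + (2 - g)) = (5/8 + g)/2 = (5/8 + g)*(½) = 5/16 + g/2)
419 + E(l(4))*354 = 419 + (5/16 + (½)*4)*354 = 419 + (5/16 + 2)*354 = 419 + (37/16)*354 = 419 + 6549/8 = 9901/8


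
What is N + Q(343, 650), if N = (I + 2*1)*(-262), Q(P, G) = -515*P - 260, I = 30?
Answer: -185289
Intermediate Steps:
Q(P, G) = -260 - 515*P
N = -8384 (N = (30 + 2*1)*(-262) = (30 + 2)*(-262) = 32*(-262) = -8384)
N + Q(343, 650) = -8384 + (-260 - 515*343) = -8384 + (-260 - 176645) = -8384 - 176905 = -185289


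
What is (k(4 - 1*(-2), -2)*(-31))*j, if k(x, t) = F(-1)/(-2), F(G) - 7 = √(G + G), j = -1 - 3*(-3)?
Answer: 868 + 124*I*√2 ≈ 868.0 + 175.36*I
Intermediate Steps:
j = 8 (j = -1 + 9 = 8)
F(G) = 7 + √2*√G (F(G) = 7 + √(G + G) = 7 + √(2*G) = 7 + √2*√G)
k(x, t) = -7/2 - I*√2/2 (k(x, t) = (7 + √2*√(-1))/(-2) = (7 + √2*I)*(-½) = (7 + I*√2)*(-½) = -7/2 - I*√2/2)
(k(4 - 1*(-2), -2)*(-31))*j = ((-7/2 - I*√2/2)*(-31))*8 = (217/2 + 31*I*√2/2)*8 = 868 + 124*I*√2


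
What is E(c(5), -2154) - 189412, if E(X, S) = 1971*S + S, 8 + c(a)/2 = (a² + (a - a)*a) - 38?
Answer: -4437100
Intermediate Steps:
c(a) = -92 + 2*a² (c(a) = -16 + 2*((a² + (a - a)*a) - 38) = -16 + 2*((a² + 0*a) - 38) = -16 + 2*((a² + 0) - 38) = -16 + 2*(a² - 38) = -16 + 2*(-38 + a²) = -16 + (-76 + 2*a²) = -92 + 2*a²)
E(X, S) = 1972*S
E(c(5), -2154) - 189412 = 1972*(-2154) - 189412 = -4247688 - 189412 = -4437100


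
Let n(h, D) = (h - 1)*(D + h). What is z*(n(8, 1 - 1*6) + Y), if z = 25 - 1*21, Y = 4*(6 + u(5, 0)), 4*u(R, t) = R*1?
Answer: 200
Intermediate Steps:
u(R, t) = R/4 (u(R, t) = (R*1)/4 = R/4)
n(h, D) = (-1 + h)*(D + h)
Y = 29 (Y = 4*(6 + (1/4)*5) = 4*(6 + 5/4) = 4*(29/4) = 29)
z = 4 (z = 25 - 21 = 4)
z*(n(8, 1 - 1*6) + Y) = 4*((8**2 - (1 - 1*6) - 1*8 + (1 - 1*6)*8) + 29) = 4*((64 - (1 - 6) - 8 + (1 - 6)*8) + 29) = 4*((64 - 1*(-5) - 8 - 5*8) + 29) = 4*((64 + 5 - 8 - 40) + 29) = 4*(21 + 29) = 4*50 = 200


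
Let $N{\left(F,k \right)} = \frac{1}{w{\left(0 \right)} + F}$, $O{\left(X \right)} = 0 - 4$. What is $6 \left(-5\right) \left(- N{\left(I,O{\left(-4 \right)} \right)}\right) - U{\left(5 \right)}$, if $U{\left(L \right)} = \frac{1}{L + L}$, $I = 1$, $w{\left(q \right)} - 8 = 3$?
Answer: $\frac{12}{5} \approx 2.4$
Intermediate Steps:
$O{\left(X \right)} = -4$ ($O{\left(X \right)} = 0 - 4 = -4$)
$w{\left(q \right)} = 11$ ($w{\left(q \right)} = 8 + 3 = 11$)
$N{\left(F,k \right)} = \frac{1}{11 + F}$
$U{\left(L \right)} = \frac{1}{2 L}$
$6 \left(-5\right) \left(- N{\left(I,O{\left(-4 \right)} \right)}\right) - U{\left(5 \right)} = 6 \left(-5\right) \left(- \frac{1}{11 + 1}\right) - \frac{1}{2 \cdot 5} = - 30 \left(- \frac{1}{12}\right) - \frac{1}{2} \cdot \frac{1}{5} = - 30 \left(\left(-1\right) \frac{1}{12}\right) - \frac{1}{10} = \left(-30\right) \left(- \frac{1}{12}\right) - \frac{1}{10} = \frac{5}{2} - \frac{1}{10} = \frac{12}{5}$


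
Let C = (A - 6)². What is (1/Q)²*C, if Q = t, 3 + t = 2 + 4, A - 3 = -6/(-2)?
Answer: 0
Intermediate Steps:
A = 6 (A = 3 - 6/(-2) = 3 - 6*(-½) = 3 + 3 = 6)
C = 0 (C = (6 - 6)² = 0² = 0)
t = 3 (t = -3 + (2 + 4) = -3 + 6 = 3)
Q = 3
(1/Q)²*C = (1/3)²*0 = (⅓)²*0 = (⅑)*0 = 0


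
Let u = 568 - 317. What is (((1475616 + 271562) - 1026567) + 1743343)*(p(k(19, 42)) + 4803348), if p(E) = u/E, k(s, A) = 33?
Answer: 130187719848730/11 ≈ 1.1835e+13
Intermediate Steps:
u = 251
p(E) = 251/E
(((1475616 + 271562) - 1026567) + 1743343)*(p(k(19, 42)) + 4803348) = (((1475616 + 271562) - 1026567) + 1743343)*(251/33 + 4803348) = ((1747178 - 1026567) + 1743343)*(251*(1/33) + 4803348) = (720611 + 1743343)*(251/33 + 4803348) = 2463954*(158510735/33) = 130187719848730/11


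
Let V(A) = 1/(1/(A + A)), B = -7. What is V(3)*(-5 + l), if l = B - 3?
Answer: -90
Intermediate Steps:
V(A) = 2*A (V(A) = 1/(1/(2*A)) = 2*A)
l = -10 (l = -7 - 3 = -10)
V(3)*(-5 + l) = (2*3)*(-5 - 10) = 6*(-15) = -90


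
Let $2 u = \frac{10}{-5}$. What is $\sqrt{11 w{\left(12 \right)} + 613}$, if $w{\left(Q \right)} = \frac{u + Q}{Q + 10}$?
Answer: $\frac{\sqrt{2474}}{2} \approx 24.87$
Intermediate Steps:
$u = -1$ ($u = \frac{10 \frac{1}{-5}}{2} = \frac{10 \left(- \frac{1}{5}\right)}{2} = \frac{1}{2} \left(-2\right) = -1$)
$w{\left(Q \right)} = \frac{-1 + Q}{10 + Q}$ ($w{\left(Q \right)} = \frac{-1 + Q}{Q + 10} = \frac{-1 + Q}{10 + Q}$)
$\sqrt{11 w{\left(12 \right)} + 613} = \sqrt{11 \frac{-1 + 12}{10 + 12} + 613} = \sqrt{11 \cdot \frac{1}{22} \cdot 11 + 613} = \sqrt{11 \cdot \frac{1}{2} + 613} = \sqrt{\frac{11}{2} + 613} = \sqrt{\frac{1237}{2}} = \frac{\sqrt{2474}}{2}$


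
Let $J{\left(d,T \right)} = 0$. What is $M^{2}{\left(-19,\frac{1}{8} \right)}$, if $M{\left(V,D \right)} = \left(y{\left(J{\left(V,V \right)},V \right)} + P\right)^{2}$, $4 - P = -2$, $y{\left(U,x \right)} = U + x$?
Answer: $28561$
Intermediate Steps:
$P = 6$ ($P = 4 - -2 = 4 + 2 = 6$)
$M{\left(V,D \right)} = \left(6 + V\right)^{2}$ ($M{\left(V,D \right)} = \left(\left(0 + V\right) + 6\right)^{2} = \left(V + 6\right)^{2} = \left(6 + V\right)^{2}$)
$M^{2}{\left(-19,\frac{1}{8} \right)} = \left(\left(6 - 19\right)^{2}\right)^{2} = \left(\left(-13\right)^{2}\right)^{2} = 169^{2} = 28561$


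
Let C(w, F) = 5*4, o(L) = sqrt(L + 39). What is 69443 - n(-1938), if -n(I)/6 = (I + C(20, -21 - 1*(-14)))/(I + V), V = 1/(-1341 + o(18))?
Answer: 469047989539038563/6753854018773 - 11508*sqrt(57)/6753854018773 ≈ 69449.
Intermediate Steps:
o(L) = sqrt(39 + L)
C(w, F) = 20
V = 1/(-1341 + sqrt(57)) (V = 1/(-1341 + sqrt(39 + 18)) = 1/(-1341 + sqrt(57)) ≈ -0.00074993)
n(I) = -6*(20 + I)/(-447/599408 + I - sqrt(57)/1798224) (n(I) = -6*(I + 20)/(I + (-447/599408 - sqrt(57)/1798224)) = -6*(20 + I)/(-447/599408 + I - sqrt(57)/1798224))
69443 - n(-1938) = 69443 - (-6)*(20 - 1938)*(1341 - sqrt(57))/(-1 - 1938*(1341 - sqrt(57))) = 69443 - (-6)*(-1918)*(1341 - sqrt(57))/(-1 + (-2598858 + 1938*sqrt(57))) = 69443 - (-6)*(-1918)*(1341 - sqrt(57))/(-2598859 + 1938*sqrt(57)) = 69443 - 11508*(1341 - sqrt(57))/(-2598859 + 1938*sqrt(57))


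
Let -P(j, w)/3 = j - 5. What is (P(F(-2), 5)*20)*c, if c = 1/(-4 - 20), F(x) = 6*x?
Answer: -85/2 ≈ -42.500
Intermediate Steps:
P(j, w) = 15 - 3*j (P(j, w) = -3*(j - 5) = -3*(-5 + j) = 15 - 3*j)
c = -1/24 (c = 1/(-24) = -1/24 ≈ -0.041667)
(P(F(-2), 5)*20)*c = ((15 - 18*(-2))*20)*(-1/24) = ((15 - 3*(-12))*20)*(-1/24) = ((15 + 36)*20)*(-1/24) = (51*20)*(-1/24) = 1020*(-1/24) = -85/2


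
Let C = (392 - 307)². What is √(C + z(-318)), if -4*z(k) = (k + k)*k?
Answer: I*√43337 ≈ 208.18*I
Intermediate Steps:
z(k) = -k²/2 (z(k) = -(k + k)*k/4 = -2*k*k/4 = -k²/2)
C = 7225 (C = 85² = 7225)
√(C + z(-318)) = √(7225 - ½*(-318)²) = √(7225 - ½*101124) = √(7225 - 50562) = √(-43337) = I*√43337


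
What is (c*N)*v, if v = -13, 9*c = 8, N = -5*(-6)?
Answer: -1040/3 ≈ -346.67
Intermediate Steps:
N = 30
c = 8/9 (c = (⅑)*8 = 8/9 ≈ 0.88889)
(c*N)*v = ((8/9)*30)*(-13) = (80/3)*(-13) = -1040/3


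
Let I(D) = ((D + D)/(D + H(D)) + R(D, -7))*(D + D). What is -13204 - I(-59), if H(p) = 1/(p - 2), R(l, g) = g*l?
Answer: 32189341/900 ≈ 35766.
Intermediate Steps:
H(p) = 1/(-2 + p)
I(D) = 2*D*(-7*D + 2*D/(D + 1/(-2 + D))) (I(D) = ((D + D)/(D + 1/(-2 + D)) - 7*D)*(D + D) = ((2*D)/(D + 1/(-2 + D)) - 7*D)*(2*D) = (2*D/(D + 1/(-2 + D)) - 7*D)*(2*D) = (-7*D + 2*D/(D + 1/(-2 + D)))*(2*D) = 2*D*(-7*D + 2*D/(D + 1/(-2 + D))))
-13204 - I(-59) = -13204 - 2*(-59)²*(-7 + (-2 - 59)*(2 - 7*(-59)))/(1 - 59*(-2 - 59)) = -13204 - 2*3481*(-7 - 61*(2 + 413))/(1 - 59*(-61)) = -13204 - 2*3481*(-7 - 61*415)/(1 + 3599) = -13204 - 2*3481*(-7 - 25315)/3600 = -13204 - 2*3481*(-25322)/3600 = -13204 - 1*(-44072941/900) = -13204 + 44072941/900 = 32189341/900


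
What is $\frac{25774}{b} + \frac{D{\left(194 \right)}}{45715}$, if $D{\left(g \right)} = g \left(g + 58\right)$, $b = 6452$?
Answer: $\frac{746841893}{147476590} \approx 5.0641$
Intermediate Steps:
$D{\left(g \right)} = g \left(58 + g\right)$
$\frac{25774}{b} + \frac{D{\left(194 \right)}}{45715} = \frac{25774}{6452} + \frac{194 \left(58 + 194\right)}{45715} = 25774 \cdot \frac{1}{6452} + 194 \cdot 252 \cdot \frac{1}{45715} = \frac{12887}{3226} + 48888 \cdot \frac{1}{45715} = \frac{12887}{3226} + \frac{48888}{45715} = \frac{746841893}{147476590}$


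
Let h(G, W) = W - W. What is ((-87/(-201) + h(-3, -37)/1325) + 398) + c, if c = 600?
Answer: 66895/67 ≈ 998.43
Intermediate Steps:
h(G, W) = 0
((-87/(-201) + h(-3, -37)/1325) + 398) + c = ((-87/(-201) + 0/1325) + 398) + 600 = ((-87*(-1/201) + 0*(1/1325)) + 398) + 600 = ((29/67 + 0) + 398) + 600 = (29/67 + 398) + 600 = 26695/67 + 600 = 66895/67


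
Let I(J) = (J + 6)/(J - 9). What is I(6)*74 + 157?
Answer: -139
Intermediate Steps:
I(J) = (6 + J)/(-9 + J)
I(6)*74 + 157 = ((6 + 6)/(-9 + 6))*74 + 157 = (12/(-3))*74 + 157 = -1/3*12*74 + 157 = -4*74 + 157 = -296 + 157 = -139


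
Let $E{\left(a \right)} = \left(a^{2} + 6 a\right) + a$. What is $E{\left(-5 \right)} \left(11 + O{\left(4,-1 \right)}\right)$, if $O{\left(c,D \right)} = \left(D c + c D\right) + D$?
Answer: $-20$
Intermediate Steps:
$E{\left(a \right)} = a^{2} + 7 a$
$O{\left(c,D \right)} = D + 2 D c$ ($O{\left(c,D \right)} = \left(D c + D c\right) + D = 2 D c + D = D + 2 D c$)
$E{\left(-5 \right)} \left(11 + O{\left(4,-1 \right)}\right) = - 5 \left(7 - 5\right) \left(11 - \left(1 + 2 \cdot 4\right)\right) = \left(-5\right) 2 \left(11 - \left(1 + 8\right)\right) = - 10 \left(11 - 9\right) = \left(-10\right) 2 = -20$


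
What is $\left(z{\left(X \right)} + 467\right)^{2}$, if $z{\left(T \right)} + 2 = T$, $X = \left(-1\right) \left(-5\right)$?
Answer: $220900$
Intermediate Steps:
$X = 5$
$z{\left(T \right)} = -2 + T$
$\left(z{\left(X \right)} + 467\right)^{2} = \left(\left(-2 + 5\right) + 467\right)^{2} = \left(3 + 467\right)^{2} = 470^{2} = 220900$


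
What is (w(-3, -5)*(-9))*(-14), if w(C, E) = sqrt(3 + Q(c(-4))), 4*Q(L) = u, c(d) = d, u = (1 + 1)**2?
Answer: 252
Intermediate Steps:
u = 4 (u = 2**2 = 4)
Q(L) = 1 (Q(L) = (1/4)*4 = 1)
w(C, E) = 2 (w(C, E) = sqrt(3 + 1) = sqrt(4) = 2)
(w(-3, -5)*(-9))*(-14) = (2*(-9))*(-14) = -18*(-14) = 252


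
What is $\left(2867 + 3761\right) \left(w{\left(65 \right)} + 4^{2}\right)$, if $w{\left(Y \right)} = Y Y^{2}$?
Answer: $1820320548$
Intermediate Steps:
$w{\left(Y \right)} = Y^{3}$
$\left(2867 + 3761\right) \left(w{\left(65 \right)} + 4^{2}\right) = \left(2867 + 3761\right) \left(65^{3} + 4^{2}\right) = 6628 \left(274625 + 16\right) = 6628 \cdot 274641 = 1820320548$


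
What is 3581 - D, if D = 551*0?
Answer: 3581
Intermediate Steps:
D = 0
3581 - D = 3581 - 1*0 = 3581 + 0 = 3581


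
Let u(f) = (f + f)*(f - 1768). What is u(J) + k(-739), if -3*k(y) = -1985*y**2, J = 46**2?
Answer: 1088468393/3 ≈ 3.6282e+8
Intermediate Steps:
J = 2116
u(f) = 2*f*(-1768 + f) (u(f) = (2*f)*(-1768 + f) = 2*f*(-1768 + f))
k(y) = 1985*y**2/3 (k(y) = -(-1985)*y**2/3 = 1985*y**2/3)
u(J) + k(-739) = 2*2116*(-1768 + 2116) + (1985/3)*(-739)**2 = 2*2116*348 + (1985/3)*546121 = 1472736 + 1084050185/3 = 1088468393/3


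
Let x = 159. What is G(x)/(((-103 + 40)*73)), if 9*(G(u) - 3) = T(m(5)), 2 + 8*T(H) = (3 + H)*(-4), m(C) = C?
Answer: -13/23652 ≈ -0.00054964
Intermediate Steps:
T(H) = -7/4 - H/2 (T(H) = -¼ + ((3 + H)*(-4))/8 = -¼ + (-12 - 4*H)/8 = -¼ + (-3/2 - H/2) = -7/4 - H/2)
G(u) = 91/36 (G(u) = 3 + (-7/4 - ½*5)/9 = 3 + (-7/4 - 5/2)/9 = 3 + (⅑)*(-17/4) = 3 - 17/36 = 91/36)
G(x)/(((-103 + 40)*73)) = 91/(36*(((-103 + 40)*73))) = 91/(36*((-63*73))) = (91/36)/(-4599) = (91/36)*(-1/4599) = -13/23652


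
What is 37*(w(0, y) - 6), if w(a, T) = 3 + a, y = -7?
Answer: -111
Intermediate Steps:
37*(w(0, y) - 6) = 37*((3 + 0) - 6) = 37*(3 - 6) = 37*(-3) = -111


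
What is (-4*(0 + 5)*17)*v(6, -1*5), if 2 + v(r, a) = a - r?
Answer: 4420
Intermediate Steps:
v(r, a) = -2 + a - r (v(r, a) = -2 + (a - r) = -2 + a - r)
(-4*(0 + 5)*17)*v(6, -1*5) = (-4*(0 + 5)*17)*(-2 - 1*5 - 1*6) = (-4*5*17)*(-2 - 5 - 6) = -20*17*(-13) = -340*(-13) = 4420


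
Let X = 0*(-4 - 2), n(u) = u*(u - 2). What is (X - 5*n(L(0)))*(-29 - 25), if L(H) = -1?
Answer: 810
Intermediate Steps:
n(u) = u*(-2 + u)
X = 0 (X = 0*(-6) = 0)
(X - 5*n(L(0)))*(-29 - 25) = (0 - (-5)*(-2 - 1))*(-29 - 25) = (0 - (-5)*(-3))*(-54) = (0 - 5*3)*(-54) = (0 - 15)*(-54) = -15*(-54) = 810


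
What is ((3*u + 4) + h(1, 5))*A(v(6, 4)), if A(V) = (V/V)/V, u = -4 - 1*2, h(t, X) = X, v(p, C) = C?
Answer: -9/4 ≈ -2.2500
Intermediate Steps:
u = -6 (u = -4 - 2 = -6)
A(V) = 1/V
((3*u + 4) + h(1, 5))*A(v(6, 4)) = ((3*(-6) + 4) + 5)/4 = ((-18 + 4) + 5)*(¼) = (-14 + 5)*(¼) = -9*¼ = -9/4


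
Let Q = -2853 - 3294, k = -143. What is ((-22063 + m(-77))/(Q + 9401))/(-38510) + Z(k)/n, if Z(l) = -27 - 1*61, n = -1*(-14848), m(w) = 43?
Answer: -66877891/11628910912 ≈ -0.0057510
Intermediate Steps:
n = 14848
Q = -6147
Z(l) = -88 (Z(l) = -27 - 61 = -88)
((-22063 + m(-77))/(Q + 9401))/(-38510) + Z(k)/n = ((-22063 + 43)/(-6147 + 9401))/(-38510) - 88/14848 = -22020/3254*(-1/38510) - 88*1/14848 = -22020*1/3254*(-1/38510) - 11/1856 = -11010/1627*(-1/38510) - 11/1856 = 1101/6265577 - 11/1856 = -66877891/11628910912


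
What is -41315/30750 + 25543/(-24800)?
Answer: -7240237/3050400 ≈ -2.3735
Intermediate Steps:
-41315/30750 + 25543/(-24800) = -41315*1/30750 + 25543*(-1/24800) = -8263/6150 - 25543/24800 = -7240237/3050400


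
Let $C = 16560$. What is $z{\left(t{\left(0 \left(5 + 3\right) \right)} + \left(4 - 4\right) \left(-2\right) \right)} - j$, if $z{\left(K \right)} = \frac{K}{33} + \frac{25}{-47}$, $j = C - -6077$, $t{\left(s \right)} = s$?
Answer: $- \frac{1063964}{47} \approx -22638.0$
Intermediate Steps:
$j = 22637$ ($j = 16560 - -6077 = 16560 + 6077 = 22637$)
$z{\left(K \right)} = - \frac{25}{47} + \frac{K}{33}$ ($z{\left(K \right)} = K \frac{1}{33} + 25 \left(- \frac{1}{47}\right) = \frac{K}{33} - \frac{25}{47} = - \frac{25}{47} + \frac{K}{33}$)
$z{\left(t{\left(0 \left(5 + 3\right) \right)} + \left(4 - 4\right) \left(-2\right) \right)} - j = \left(- \frac{25}{47} + \frac{0 \left(5 + 3\right) + \left(4 - 4\right) \left(-2\right)}{33}\right) - 22637 = \left(- \frac{25}{47} + \frac{0 \cdot 8 + 0 \left(-2\right)}{33}\right) - 22637 = \left(- \frac{25}{47} + \frac{0 + 0}{33}\right) - 22637 = \left(- \frac{25}{47} + \frac{1}{33} \cdot 0\right) - 22637 = \left(- \frac{25}{47} + 0\right) - 22637 = - \frac{25}{47} - 22637 = - \frac{1063964}{47}$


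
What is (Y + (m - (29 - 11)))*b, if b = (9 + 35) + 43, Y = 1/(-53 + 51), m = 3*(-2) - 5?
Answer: -5133/2 ≈ -2566.5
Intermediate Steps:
m = -11 (m = -6 - 5 = -11)
Y = -1/2 (Y = 1/(-2) = -1/2 ≈ -0.50000)
b = 87 (b = 44 + 43 = 87)
(Y + (m - (29 - 11)))*b = (-1/2 + (-11 - (29 - 11)))*87 = (-1/2 + (-11 - 1*18))*87 = (-1/2 + (-11 - 18))*87 = (-1/2 - 29)*87 = -59/2*87 = -5133/2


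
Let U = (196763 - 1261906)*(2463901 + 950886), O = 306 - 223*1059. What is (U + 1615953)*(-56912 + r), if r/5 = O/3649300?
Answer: 37770890953220351106887/182465 ≈ 2.0700e+17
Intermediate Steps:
O = -235851 (O = 306 - 236157 = -235851)
U = -3637236469541 (U = -1065143*3414787 = -3637236469541)
r = -235851/729860 (r = 5*(-235851/3649300) = -235851/729860 ≈ -0.32315)
(U + 1615953)*(-56912 + r) = (-3637236469541 + 1615953)*(-56912 - 235851/729860) = -3637234853588*(-41538028171/729860) = 37770890953220351106887/182465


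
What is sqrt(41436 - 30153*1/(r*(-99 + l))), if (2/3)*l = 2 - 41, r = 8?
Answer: sqrt(1828382955)/210 ≈ 203.62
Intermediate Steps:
l = -117/2 (l = 3*(2 - 41)/2 = (3/2)*(-39) = -117/2 ≈ -58.500)
sqrt(41436 - 30153*1/(r*(-99 + l))) = sqrt(41436 - 30153*1/(8*(-99 - 117/2))) = sqrt(41436 - 30153/((-315/2*8))) = sqrt(41436 - 30153/(-1260)) = sqrt(41436 - 30153*(-1/1260)) = sqrt(41436 + 10051/420) = sqrt(17413171/420) = sqrt(1828382955)/210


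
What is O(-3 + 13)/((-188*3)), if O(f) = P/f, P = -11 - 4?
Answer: 1/376 ≈ 0.0026596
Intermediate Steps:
P = -15
O(f) = -15/f
O(-3 + 13)/((-188*3)) = (-15/(-3 + 13))/((-188*3)) = -15/10/(-564) = -15*⅒*(-1/564) = -3/2*(-1/564) = 1/376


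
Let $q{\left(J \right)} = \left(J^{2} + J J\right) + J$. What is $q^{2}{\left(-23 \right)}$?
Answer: $1071225$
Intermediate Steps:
$q{\left(J \right)} = J + 2 J^{2}$ ($q{\left(J \right)} = \left(J^{2} + J^{2}\right) + J = 2 J^{2} + J = J + 2 J^{2}$)
$q^{2}{\left(-23 \right)} = \left(- 23 \left(1 + 2 \left(-23\right)\right)\right)^{2} = \left(- 23 \left(1 - 46\right)\right)^{2} = \left(\left(-23\right) \left(-45\right)\right)^{2} = 1035^{2} = 1071225$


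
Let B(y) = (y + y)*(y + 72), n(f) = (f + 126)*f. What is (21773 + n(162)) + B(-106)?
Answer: 75637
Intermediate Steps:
n(f) = f*(126 + f) (n(f) = (126 + f)*f = f*(126 + f))
B(y) = 2*y*(72 + y) (B(y) = (2*y)*(72 + y) = 2*y*(72 + y))
(21773 + n(162)) + B(-106) = (21773 + 162*(126 + 162)) + 2*(-106)*(72 - 106) = (21773 + 162*288) + 2*(-106)*(-34) = (21773 + 46656) + 7208 = 68429 + 7208 = 75637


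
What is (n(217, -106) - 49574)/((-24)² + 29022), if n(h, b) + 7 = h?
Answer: -24682/14799 ≈ -1.6678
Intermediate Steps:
n(h, b) = -7 + h
(n(217, -106) - 49574)/((-24)² + 29022) = ((-7 + 217) - 49574)/((-24)² + 29022) = (210 - 49574)/(576 + 29022) = -49364/29598 = -49364*1/29598 = -24682/14799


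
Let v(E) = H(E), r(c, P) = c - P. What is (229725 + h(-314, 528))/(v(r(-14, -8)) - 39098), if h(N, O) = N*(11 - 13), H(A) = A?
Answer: -230353/39104 ≈ -5.8908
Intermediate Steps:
v(E) = E
h(N, O) = -2*N (h(N, O) = N*(-2) = -2*N)
(229725 + h(-314, 528))/(v(r(-14, -8)) - 39098) = (229725 - 2*(-314))/((-14 - 1*(-8)) - 39098) = (229725 + 628)/((-14 + 8) - 39098) = 230353/(-6 - 39098) = 230353/(-39104) = 230353*(-1/39104) = -230353/39104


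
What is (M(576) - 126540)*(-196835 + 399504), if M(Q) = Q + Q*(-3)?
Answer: -25879209948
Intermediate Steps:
M(Q) = -2*Q (M(Q) = Q - 3*Q = -2*Q)
(M(576) - 126540)*(-196835 + 399504) = (-2*576 - 126540)*(-196835 + 399504) = (-1152 - 126540)*202669 = -127692*202669 = -25879209948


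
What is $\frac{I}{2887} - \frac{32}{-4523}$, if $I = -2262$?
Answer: $- \frac{10138642}{13057901} \approx -0.77644$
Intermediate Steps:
$\frac{I}{2887} - \frac{32}{-4523} = - \frac{2262}{2887} - \frac{32}{-4523} = \left(-2262\right) \frac{1}{2887} - - \frac{32}{4523} = - \frac{2262}{2887} + \frac{32}{4523} = - \frac{10138642}{13057901}$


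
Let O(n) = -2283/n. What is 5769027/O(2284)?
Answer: -4392152556/761 ≈ -5.7716e+6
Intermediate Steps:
5769027/O(2284) = 5769027/((-2283/2284)) = 5769027/((-2283*1/2284)) = 5769027/(-2283/2284) = 5769027*(-2284/2283) = -4392152556/761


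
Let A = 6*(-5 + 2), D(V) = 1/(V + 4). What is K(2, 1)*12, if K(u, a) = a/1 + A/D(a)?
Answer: -1068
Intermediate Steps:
D(V) = 1/(4 + V)
A = -18 (A = 6*(-3) = -18)
K(u, a) = -72 - 17*a (K(u, a) = a/1 - (72 + 18*a) = a*1 - 18*(4 + a) = a + (-72 - 18*a) = -72 - 17*a)
K(2, 1)*12 = (-72 - 17*1)*12 = (-72 - 17)*12 = -89*12 = -1068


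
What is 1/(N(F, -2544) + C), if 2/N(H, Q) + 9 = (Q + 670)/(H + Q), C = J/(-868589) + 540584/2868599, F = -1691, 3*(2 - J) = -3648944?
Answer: -270897873022702353/391610145550681912 ≈ -0.69175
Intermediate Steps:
J = 3648950/3 (J = 2 - ⅓*(-3648944) = 2 + 3648944/3 = 3648950/3 ≈ 1.2163e+6)
C = -9058738373122/7474900610433 (C = (3648950/3)/(-868589) + 540584/2868599 = (3648950/3)*(-1/868589) + 540584*(1/2868599) = -3648950/2605767 + 540584/2868599 = -9058738373122/7474900610433 ≈ -1.2119)
N(H, Q) = 2/(-9 + (670 + Q)/(H + Q)) (N(H, Q) = 2/(-9 + (Q + 670)/(H + Q)) = 2/(-9 + (670 + Q)/(H + Q)))
1/(N(F, -2544) + C) = 1/(2*(-1*(-1691) - 1*(-2544))/(-670 + 8*(-2544) + 9*(-1691)) - 9058738373122/7474900610433) = 1/(2*(1691 + 2544)/(-670 - 20352 - 15219) - 9058738373122/7474900610433) = 1/(2*4235/(-36241) - 9058738373122/7474900610433) = 1/(2*(-1/36241)*4235 - 9058738373122/7474900610433) = 1/(-8470/36241 - 9058738373122/7474900610433) = 1/(-391610145550681912/270897873022702353) = -270897873022702353/391610145550681912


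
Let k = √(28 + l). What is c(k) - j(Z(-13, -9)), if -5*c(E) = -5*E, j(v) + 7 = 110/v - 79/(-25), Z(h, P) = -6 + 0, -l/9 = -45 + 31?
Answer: 1663/75 + √154 ≈ 34.583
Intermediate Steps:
l = 126 (l = -9*(-45 + 31) = -9*(-14) = 126)
Z(h, P) = -6
j(v) = -96/25 + 110/v (j(v) = -7 + (110/v - 79/(-25)) = -7 + (110/v - 79*(-1/25)) = -7 + (110/v + 79/25) = -7 + (79/25 + 110/v) = -96/25 + 110/v)
k = √154 (k = √(28 + 126) = √154 ≈ 12.410)
c(E) = E (c(E) = -(-1)*E = E)
c(k) - j(Z(-13, -9)) = √154 - (-96/25 + 110/(-6)) = √154 - (-96/25 + 110*(-⅙)) = √154 - (-96/25 - 55/3) = √154 - 1*(-1663/75) = √154 + 1663/75 = 1663/75 + √154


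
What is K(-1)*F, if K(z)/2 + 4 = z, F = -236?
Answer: 2360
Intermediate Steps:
K(z) = -8 + 2*z
K(-1)*F = (-8 + 2*(-1))*(-236) = (-8 - 2)*(-236) = -10*(-236) = 2360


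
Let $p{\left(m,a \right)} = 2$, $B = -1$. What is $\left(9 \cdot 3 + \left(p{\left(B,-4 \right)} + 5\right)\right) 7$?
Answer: $238$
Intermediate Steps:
$\left(9 \cdot 3 + \left(p{\left(B,-4 \right)} + 5\right)\right) 7 = \left(9 \cdot 3 + \left(2 + 5\right)\right) 7 = \left(27 + 7\right) 7 = 34 \cdot 7 = 238$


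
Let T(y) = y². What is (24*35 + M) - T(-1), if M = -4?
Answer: 835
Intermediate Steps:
(24*35 + M) - T(-1) = (24*35 - 4) - 1*(-1)² = (840 - 4) - 1*1 = 836 - 1 = 835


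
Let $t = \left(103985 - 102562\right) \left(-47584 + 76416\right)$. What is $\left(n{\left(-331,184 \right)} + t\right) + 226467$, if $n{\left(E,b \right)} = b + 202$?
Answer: $41254789$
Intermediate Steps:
$n{\left(E,b \right)} = 202 + b$
$t = 41027936$ ($t = 1423 \cdot 28832 = 41027936$)
$\left(n{\left(-331,184 \right)} + t\right) + 226467 = \left(\left(202 + 184\right) + 41027936\right) + 226467 = \left(386 + 41027936\right) + 226467 = 41028322 + 226467 = 41254789$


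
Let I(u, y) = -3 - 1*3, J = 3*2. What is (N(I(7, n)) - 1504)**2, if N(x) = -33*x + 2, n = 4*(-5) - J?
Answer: 1700416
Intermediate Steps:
J = 6
n = -26 (n = 4*(-5) - 1*6 = -20 - 6 = -26)
I(u, y) = -6 (I(u, y) = -3 - 3 = -6)
N(x) = 2 - 33*x
(N(I(7, n)) - 1504)**2 = ((2 - 33*(-6)) - 1504)**2 = ((2 + 198) - 1504)**2 = (200 - 1504)**2 = (-1304)**2 = 1700416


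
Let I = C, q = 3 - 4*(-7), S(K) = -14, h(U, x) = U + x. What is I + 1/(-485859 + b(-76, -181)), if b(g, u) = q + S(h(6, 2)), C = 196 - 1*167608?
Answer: -81335780905/485842 ≈ -1.6741e+5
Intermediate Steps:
C = -167412 (C = 196 - 167608 = -167412)
q = 31 (q = 3 + 28 = 31)
b(g, u) = 17 (b(g, u) = 31 - 14 = 17)
I = -167412
I + 1/(-485859 + b(-76, -181)) = -167412 + 1/(-485859 + 17) = -167412 + 1/(-485842) = -167412 - 1/485842 = -81335780905/485842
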